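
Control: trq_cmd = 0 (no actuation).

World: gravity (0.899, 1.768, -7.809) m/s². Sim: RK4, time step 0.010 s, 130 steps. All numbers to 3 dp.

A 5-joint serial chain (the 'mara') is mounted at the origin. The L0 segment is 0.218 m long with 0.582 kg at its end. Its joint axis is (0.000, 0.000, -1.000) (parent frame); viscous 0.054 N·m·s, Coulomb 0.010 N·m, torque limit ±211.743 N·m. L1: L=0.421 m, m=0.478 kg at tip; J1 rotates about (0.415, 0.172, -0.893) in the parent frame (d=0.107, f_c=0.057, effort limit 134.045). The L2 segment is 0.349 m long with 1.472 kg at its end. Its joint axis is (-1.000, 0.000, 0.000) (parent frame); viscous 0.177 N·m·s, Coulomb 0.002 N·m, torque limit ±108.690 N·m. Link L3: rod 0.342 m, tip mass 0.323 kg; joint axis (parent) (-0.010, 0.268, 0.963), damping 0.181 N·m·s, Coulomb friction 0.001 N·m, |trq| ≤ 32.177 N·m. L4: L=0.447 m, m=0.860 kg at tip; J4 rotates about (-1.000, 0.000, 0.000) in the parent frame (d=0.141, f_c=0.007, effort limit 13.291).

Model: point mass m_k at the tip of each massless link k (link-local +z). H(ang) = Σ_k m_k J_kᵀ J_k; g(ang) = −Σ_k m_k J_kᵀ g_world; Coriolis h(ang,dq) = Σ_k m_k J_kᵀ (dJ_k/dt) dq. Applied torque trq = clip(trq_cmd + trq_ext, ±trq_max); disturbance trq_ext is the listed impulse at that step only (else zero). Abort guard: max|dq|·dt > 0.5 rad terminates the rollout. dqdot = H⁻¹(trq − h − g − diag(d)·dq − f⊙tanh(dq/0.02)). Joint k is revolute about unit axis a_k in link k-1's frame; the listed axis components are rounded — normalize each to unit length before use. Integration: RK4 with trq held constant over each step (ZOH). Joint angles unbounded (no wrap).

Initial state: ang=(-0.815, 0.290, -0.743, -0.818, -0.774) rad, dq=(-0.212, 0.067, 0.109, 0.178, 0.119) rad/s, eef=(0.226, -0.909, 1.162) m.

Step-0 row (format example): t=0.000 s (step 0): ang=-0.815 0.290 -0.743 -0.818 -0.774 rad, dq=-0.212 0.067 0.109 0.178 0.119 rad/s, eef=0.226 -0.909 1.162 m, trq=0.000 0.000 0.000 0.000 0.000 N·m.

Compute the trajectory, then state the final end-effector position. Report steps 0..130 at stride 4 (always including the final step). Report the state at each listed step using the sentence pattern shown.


t=0.040 s (step 4): ang=-0.826 0.275 -0.759 -0.843 -0.768 rad, dq=-0.315 -0.722 -0.857 -1.296 0.127 rad/s, eef=0.236 -0.907 1.159 m, trq=0.000 0.000 0.000 0.000 0.000 N·m.
t=0.080 s (step 8): ang=-0.840 0.237 -0.808 -0.913 -0.767 rad, dq=-0.386 -1.145 -1.525 -2.148 -0.085 rad/s, eef=0.248 -0.905 1.144 m, trq=0.000 0.000 0.000 0.000 0.000 N·m.
t=0.120 s (step 12): ang=-0.856 0.187 -0.879 -1.009 -0.776 rad, dq=-0.407 -1.332 -2.035 -2.557 -0.409 rad/s, eef=0.262 -0.904 1.117 m, trq=0.000 0.000 0.000 0.000 0.000 N·m.
t=0.160 s (step 16): ang=-0.872 0.133 -0.969 -1.114 -0.800 rad, dq=-0.408 -1.341 -2.457 -2.637 -0.758 rad/s, eef=0.278 -0.903 1.076 m, trq=0.000 0.000 0.000 0.000 0.000 N·m.
t=0.200 s (step 20): ang=-0.889 0.082 -1.075 -1.217 -0.836 rad, dq=-0.446 -1.186 -2.820 -2.481 -1.059 rad/s, eef=0.297 -0.900 1.022 m, trq=0.000 0.000 0.000 0.000 0.000 N·m.
t=0.240 s (step 24): ang=-0.909 0.040 -1.194 -1.310 -0.883 rad, dq=-0.593 -0.846 -3.123 -2.177 -1.255 rad/s, eef=0.319 -0.897 0.956 m, trq=0.000 0.000 0.000 0.000 0.000 N·m.
t=0.280 s (step 28): ang=-0.939 0.017 -1.324 -1.390 -0.935 rad, dq=-0.931 -0.279 -3.357 -1.798 -1.307 rad/s, eef=0.344 -0.890 0.876 m, trq=0.000 0.000 0.000 0.000 0.000 N·m.
t=0.320 s (step 32): ang=-0.987 0.022 -1.462 -1.454 -0.985 rad, dq=-1.515 0.547 -3.524 -1.401 -1.165 rad/s, eef=0.371 -0.881 0.783 m, trq=0.000 0.000 0.000 0.000 0.000 N·m.
t=0.360 s (step 36): ang=-1.065 0.066 -1.604 -1.502 -1.025 rad, dq=-2.459 1.756 -3.593 -0.999 -0.781 rad/s, eef=0.401 -0.869 0.678 m, trq=0.000 0.000 0.000 0.000 0.000 N·m.
t=0.400 s (step 40): ang=-1.190 0.169 -1.747 -1.533 -1.043 rad, dq=-3.915 3.522 -3.538 -0.560 -0.042 rad/s, eef=0.433 -0.853 0.559 m, trq=0.000 0.000 0.000 0.000 0.000 N·m.
t=0.440 s (step 44): ang=-1.388 0.359 -1.886 -1.545 -1.020 rad, dq=-6.145 6.109 -3.376 0.039 1.331 rad/s, eef=0.467 -0.834 0.428 m, trq=0.000 0.000 0.000 0.000 0.000 N·m.
t=0.480 s (step 48): ang=-1.700 0.676 -2.018 -1.523 -0.918 rad, dq=-9.740 10.014 -3.274 1.153 4.182 rad/s, eef=0.501 -0.811 0.284 m, trq=0.000 0.000 0.000 0.000 0.000 N·m.
t=0.520 s (step 52): ang=-2.192 1.180 -2.158 -1.436 -0.632 rad, dq=-14.760 15.054 -3.899 3.441 10.995 rad/s, eef=0.534 -0.783 0.129 m, trq=0.000 0.000 0.000 0.000 0.000 N·m.
t=0.560 s (step 56): ang=-2.743 1.741 -2.331 -1.269 -0.055 rad, dq=-10.141 10.250 -4.443 3.877 15.504 rad/s, eef=0.558 -0.715 -0.028 m, trq=0.000 0.000 0.000 0.000 0.000 N·m.
t=0.600 s (step 60): ang=-2.962 1.937 -2.493 -1.222 0.458 rad, dq=-2.017 0.604 -3.458 0.495 9.818 rad/s, eef=0.551 -0.574 -0.159 m, trq=0.000 0.000 0.000 0.000 0.000 N·m.
t=0.640 s (step 64): ang=-2.951 1.826 -2.616 -1.192 0.739 rad, dq=2.230 -5.852 -2.784 0.747 4.432 rad/s, eef=0.515 -0.402 -0.268 m, trq=0.000 0.000 0.000 0.000 0.000 N·m.
t=0.680 s (step 68): ang=-2.812 1.494 -2.720 -1.180 0.822 rad, dq=4.255 -10.357 -2.436 -0.396 -0.185 rad/s, eef=0.460 -0.220 -0.357 m, trq=0.000 0.000 0.000 0.000 0.000 N·m.
t=0.720 s (step 72): ang=-2.669 1.045 -2.813 -1.236 0.749 rad, dq=1.728 -11.231 -2.219 -2.201 -2.929 rad/s, eef=0.391 -0.038 -0.414 m, trq=0.000 0.000 0.000 0.000 0.000 N·m.
t=0.760 s (step 76): ang=-2.771 0.674 -2.881 -1.294 0.624 rad, dq=-7.248 -6.690 -0.807 -0.248 -3.262 rad/s, eef=0.316 0.139 -0.433 m, trq=0.000 0.000 0.000 0.000 0.000 N·m.
t=0.800 s (step 80): ang=-3.168 0.519 -2.861 -1.332 0.492 rad, dq=-11.005 -1.200 1.733 -2.354 -3.013 rad/s, eef=0.236 0.308 -0.428 m, trq=0.000 0.000 0.000 0.000 0.000 N·m.
t=0.840 s (step 84): ang=-3.578 0.554 -2.757 -1.418 0.399 rad, dq=-9.233 2.577 3.300 -1.172 -1.634 rad/s, eef=0.155 0.470 -0.398 m, trq=0.000 0.000 0.000 0.000 0.000 N·m.
t=0.880 s (step 88): ang=-3.914 0.705 -2.608 -1.427 0.363 rad, dq=-7.765 4.818 4.052 0.474 -0.164 rad/s, eef=0.074 0.624 -0.345 m, trq=0.000 0.000 0.000 0.000 0.000 N·m.
t=0.920 s (step 92): ang=-4.212 0.932 -2.441 -1.391 0.383 rad, dq=-7.221 6.413 4.182 1.185 1.113 rad/s, eef=-0.006 0.763 -0.270 m, trq=0.000 0.000 0.000 0.000 0.000 N·m.
t=0.960 s (step 96): ang=-4.486 1.200 -2.279 -1.342 0.439 rad, dq=-6.289 6.621 3.852 1.146 1.445 rad/s, eef=-0.083 0.882 -0.174 m, trq=0.000 0.000 0.000 0.000 0.000 N·m.
t=1.000 s (step 100): ang=-4.697 1.431 -2.133 -1.306 0.480 rad, dq=-4.090 4.712 3.506 0.637 0.468 rad/s, eef=-0.154 0.978 -0.059 m, trq=0.000 0.000 0.000 0.000 0.000 N·m.
t=1.040 s (step 104): ang=-4.812 1.570 -1.996 -1.286 0.476 rad, dq=-1.759 2.291 3.367 0.423 -0.621 rad/s, eef=-0.219 1.052 0.062 m, trq=0.000 0.000 0.000 0.000 0.000 N·m.
t=1.080 s (step 108): ang=-4.847 1.624 -1.863 -1.270 0.439 rad, dq=-0.134 0.531 3.254 0.442 -1.078 rad/s, eef=-0.278 1.107 0.181 m, trq=0.000 0.000 0.000 0.000 0.000 N·m.
t=1.120 s (step 112): ang=-4.836 1.628 -1.737 -1.250 0.399 rad, dq=0.501 -0.100 3.030 0.558 -0.799 rad/s, eef=-0.330 1.145 0.294 m, trq=0.000 0.000 0.000 0.000 0.000 N·m.
t=1.160 s (step 116): ang=-4.816 1.627 -1.622 -1.228 0.380 rad, dq=0.439 0.117 2.702 0.474 -0.182 rad/s, eef=-0.375 1.166 0.398 m, trq=0.000 0.000 0.000 0.000 0.000 N·m.
t=1.200 s (step 120): ang=-4.804 1.641 -1.521 -1.211 0.384 rad, dq=0.133 0.624 2.336 0.371 0.369 rad/s, eef=-0.414 1.175 0.489 m, trq=0.000 0.000 0.000 0.000 0.000 N·m.
t=1.240 s (step 124): ang=-4.807 1.678 -1.435 -1.198 0.407 rad, dq=-0.237 1.191 1.962 0.310 0.759 rad/s, eef=-0.447 1.175 0.567 m, trq=0.000 0.000 0.000 0.000 0.000 N·m.
t=1.280 s (step 128): ang=-4.822 1.735 -1.365 -1.185 0.442 rad, dq=-0.545 1.629 1.577 0.345 0.980 rad/s, eef=-0.474 1.169 0.630 m, trq=0.000 0.000 0.000 0.000 0.000 N·m.
t=1.300 s (step 130): ang=-4.835 1.769 -1.335 -1.178 0.463 rad, dq=-0.660 1.770 1.375 0.389 1.043 rad/s, eef=-0.485 1.165 0.656 m.
final eef position (m): -0.485 1.165 0.656


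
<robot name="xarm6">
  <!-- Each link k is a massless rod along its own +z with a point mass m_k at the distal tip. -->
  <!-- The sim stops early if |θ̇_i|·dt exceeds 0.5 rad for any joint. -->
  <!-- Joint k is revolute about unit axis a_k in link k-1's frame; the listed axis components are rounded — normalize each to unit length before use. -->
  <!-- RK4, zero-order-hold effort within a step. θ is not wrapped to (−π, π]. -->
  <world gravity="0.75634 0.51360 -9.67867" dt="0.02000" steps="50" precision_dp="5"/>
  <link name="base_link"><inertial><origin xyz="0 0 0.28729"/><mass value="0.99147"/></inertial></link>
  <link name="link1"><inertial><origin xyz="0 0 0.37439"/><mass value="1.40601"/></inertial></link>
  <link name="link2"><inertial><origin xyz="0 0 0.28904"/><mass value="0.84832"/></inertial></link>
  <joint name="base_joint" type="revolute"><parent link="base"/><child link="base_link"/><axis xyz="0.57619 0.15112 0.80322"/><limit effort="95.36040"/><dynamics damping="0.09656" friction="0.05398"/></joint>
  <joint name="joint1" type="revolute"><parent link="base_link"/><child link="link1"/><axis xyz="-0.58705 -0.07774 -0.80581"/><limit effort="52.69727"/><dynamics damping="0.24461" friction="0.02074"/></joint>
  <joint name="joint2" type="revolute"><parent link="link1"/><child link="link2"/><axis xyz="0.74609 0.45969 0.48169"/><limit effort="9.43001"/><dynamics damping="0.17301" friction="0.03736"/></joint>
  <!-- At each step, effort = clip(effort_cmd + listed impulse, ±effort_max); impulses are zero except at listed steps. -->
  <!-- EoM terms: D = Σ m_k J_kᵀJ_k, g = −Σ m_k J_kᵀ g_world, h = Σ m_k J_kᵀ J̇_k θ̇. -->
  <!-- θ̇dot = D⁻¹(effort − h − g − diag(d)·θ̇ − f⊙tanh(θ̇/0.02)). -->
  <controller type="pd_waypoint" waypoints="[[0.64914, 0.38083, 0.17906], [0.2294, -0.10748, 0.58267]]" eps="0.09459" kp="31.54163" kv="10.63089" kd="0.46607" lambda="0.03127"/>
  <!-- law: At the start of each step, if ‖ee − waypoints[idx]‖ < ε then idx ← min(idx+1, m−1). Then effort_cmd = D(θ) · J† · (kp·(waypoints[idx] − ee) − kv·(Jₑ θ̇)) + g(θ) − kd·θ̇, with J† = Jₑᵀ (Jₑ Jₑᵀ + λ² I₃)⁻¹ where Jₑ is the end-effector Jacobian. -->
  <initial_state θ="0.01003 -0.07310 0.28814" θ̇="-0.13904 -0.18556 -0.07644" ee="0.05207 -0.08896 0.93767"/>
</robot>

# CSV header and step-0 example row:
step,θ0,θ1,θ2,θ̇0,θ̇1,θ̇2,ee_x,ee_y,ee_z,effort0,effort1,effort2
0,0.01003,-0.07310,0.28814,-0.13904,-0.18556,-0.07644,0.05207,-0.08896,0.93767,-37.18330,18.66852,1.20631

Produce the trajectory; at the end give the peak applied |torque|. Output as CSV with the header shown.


step,θ0,θ1,θ2,θ̇0,θ̇1,θ̇2,ee_x,ee_y,ee_z,effort0,effort1,effort2
1,-0.02403,-0.08418,0.34414,-3.22750,-0.92283,5.49967,0.05565,-0.08546,0.93470,-27.12121,14.54025,-1.50703
2,-0.10355,-0.10260,0.47399,-4.70755,-0.91543,7.38381,0.06338,-0.07426,0.92621,-15.73473,9.06916,-1.76726
3,-0.20115,-0.11457,0.62337,-5.07663,-0.31211,7.52034,0.07067,-0.05519,0.91379,-7.34658,4.64172,-1.25912
4,-0.30304,-0.11659,0.76802,-5.14716,0.06868,6.94687,0.07620,-0.03065,0.89901,-2.23936,1.84771,-0.65711
5,-0.40616,-0.11413,0.89961,-5.17980,0.17279,6.23369,0.08031,-0.00308,0.88290,0.89374,0.05688,-0.20860
6,-0.51022,-0.11177,1.01726,-5.22896,0.07986,5.55947,0.08387,0.02583,0.86592,3.01180,-1.17401,0.06758
7,-0.61531,-0.11230,1.12219,-5.26560,-0.08577,4.96902,0.08768,0.05496,0.84825,4.51810,-2.02134,0.20547
8,-0.72066,-0.11579,1.21628,-5.26517,-0.24171,4.46578,0.09230,0.08356,0.83003,5.54202,-2.55300,0.24377
9,-0.82553,-0.12180,1.30118,-5.22057,-0.34399,4.04485,0.09803,0.11107,0.81138,6.16234,-2.83734,0.21344
10,-0.92907,-0.12903,1.37843,-5.13636,-0.37337,3.69759,0.10499,0.13713,0.79240,6.46582,-2.95040,0.13872
11,-1.03079,-0.13639,1.44929,-5.03892,-0.36063,3.40108,0.11316,0.16156,0.77321,6.55036,-2.94283,0.04416
12,-1.13052,-0.14310,1.51463,-4.93898,-0.31218,3.14218,0.12246,0.18426,0.75391,6.48889,-2.86131,-0.05616
13,-1.22834,-0.14859,1.57506,-4.84725,-0.24065,2.90686,0.13279,0.20527,0.73460,6.33651,-2.73438,-0.15111
14,-1.32444,-0.15243,1.63095,-4.76732,-0.14910,2.68617,0.14404,0.22465,0.71537,6.12868,-2.58303,-0.23446
15,-1.41908,-0.15428,1.68252,-4.70170,-0.04185,2.47238,0.15613,0.24249,0.69628,5.89008,-2.41981,-0.30188
16,-1.51266,-0.15404,1.72978,-4.66708,0.04418,2.24860,0.16899,0.25892,0.67741,5.64736,-2.23600,-0.34573
17,-1.60561,-0.15182,1.77262,-4.63128,0.17064,2.03418,0.18258,0.27405,0.65881,5.39364,-2.06833,-0.37666
18,-1.69788,-0.14682,1.81119,-4.60004,0.32040,1.81890,0.19684,0.28796,0.64052,5.15093,-1.91831,-0.38876
19,-1.78963,-0.13879,1.84538,-4.57909,0.47285,1.59432,0.21175,0.30077,0.62255,4.93935,-1.78363,-0.37799
20,-1.88098,-0.12761,1.87502,-4.55998,0.63387,1.36333,0.22731,0.31256,0.60493,4.77054,-1.67479,-0.34599
21,-1.97194,-0.11318,1.89999,-4.53955,0.79619,1.12481,0.24355,0.32338,0.58765,4.66053,-1.59644,-0.29184
22,-2.06240,-0.09548,1.92015,-4.51081,0.95812,0.88113,0.26051,0.33327,0.57072,4.62109,-1.55507,-0.21611
23,-2.15214,-0.07458,1.93541,-4.46750,1.11499,0.63479,0.27822,0.34223,0.55413,4.66015,-1.55370,-0.11929
24,-2.24079,-0.05061,1.94578,-4.40253,1.26347,0.39009,0.29673,0.35022,0.53786,4.77757,-1.59236,-0.00292
25,-2.32787,-0.02378,1.95131,-4.30950,1.39997,0.15226,0.31603,0.35716,0.52191,4.96379,-1.66625,0.13045
26,-2.41275,0.00565,1.95223,-4.17981,1.52898,-0.06550,0.33612,0.36294,0.50630,5.19681,-1.76832,0.27088
27,-2.49458,0.03769,1.94928,-4.00997,1.65176,-0.24137,0.35688,0.36735,0.49106,5.44522,-1.88158,0.39670
28,-2.57283,0.07164,1.94283,-3.81929,1.72395,-0.41301,0.37816,0.37026,0.47626,5.69202,-1.97578,0.53893
29,-2.64684,0.10701,1.93323,-3.58622,1.79340,-0.55484,0.39973,0.37159,0.46203,5.88919,-2.05718,0.67766
30,-2.71592,0.14353,1.92107,-3.32481,1.84139,-0.66816,0.42134,0.37134,0.44850,6.01933,-2.10386,0.80746
31,-2.77952,0.18085,1.90696,-3.03866,1.87497,-0.74866,0.44265,0.36954,0.43579,6.06238,-2.10898,0.91989
32,-2.83724,0.21867,1.89154,-2.73668,1.89317,-0.79749,0.46336,0.36631,0.42402,6.01102,-2.06682,1.01008
33,-2.88884,0.25671,1.87542,-2.42670,1.89809,-0.81711,0.48316,0.36186,0.41328,5.86589,-1.97777,1.07499
34,-2.93425,0.29471,1.85916,-2.11652,1.89098,-0.81186,0.50178,0.35642,0.40363,5.63560,-1.84610,1.11396
35,-2.97352,0.33244,1.84319,-1.81297,1.87303,-0.78695,0.51904,0.35030,0.39508,5.33397,-1.67918,1.12831
36,-3.00685,0.36970,1.82785,-1.52175,1.84491,-0.74793,0.53481,0.34377,0.38762,4.97765,-1.48606,1.12085
37,-3.03453,0.40629,1.81338,-1.24739,1.80679,-0.70014,0.54903,0.33711,0.38119,4.58389,-1.27630,1.09526
38,-3.05692,0.44200,1.79990,-0.99330,1.75827,-0.64826,0.56171,0.33058,0.37572,4.16888,-1.05900,1.05558
39,-3.07447,0.47661,1.78746,-0.76194,1.69858,-0.59611,0.57289,0.32437,0.37112,3.74662,-0.84205,1.00576
40,-3.08763,0.50990,1.77604,-0.55491,1.62677,-0.54654,0.58267,0.31864,0.36730,3.32840,-0.63177,0.94931
41,-3.09691,0.54161,1.76556,-0.37313,1.54197,-0.50143,0.59114,0.31349,0.36416,2.92261,-0.43264,0.88920
42,-3.10281,0.57148,1.75592,-0.21682,1.44377,-0.46182,0.59842,0.30901,0.36162,2.53505,-0.24732,0.82777
43,-3.10584,0.59924,1.74702,-0.08558,1.33247,-0.42804,0.60464,0.30522,0.35960,2.16934,-0.07679,0.76682
44,-3.10650,0.62464,1.73873,0.01569,1.19965,-0.40013,0.60991,0.30212,0.35801,1.83512,0.08153,0.70776
45,-3.10560,0.64689,1.73096,0.07533,1.02828,-0.37650,0.61433,0.29968,0.35680,1.55229,0.23239,0.65109
46,-3.10353,0.66599,1.72364,0.13311,0.88434,-0.35489,0.61803,0.29784,0.35589,1.27523,0.36218,0.59690
47,-3.10043,0.68228,1.71671,0.17850,0.74659,-0.33735,0.62108,0.29659,0.35524,1.01757,0.48031,0.54724
48,-3.09655,0.69585,1.71009,0.21107,0.61342,-0.32318,0.62359,0.29587,0.35480,0.78305,0.58898,0.50226
49,-3.09212,0.70683,1.70374,0.23277,0.48736,-0.31152,0.62562,0.29562,0.35453,0.57266,0.68855,0.46190
50,-3.08735,0.71539,1.69760,0.24580,0.37110,-0.30164,0.62726,0.29578,0.35441,,,
# max |effort| (N·m): 37.18330


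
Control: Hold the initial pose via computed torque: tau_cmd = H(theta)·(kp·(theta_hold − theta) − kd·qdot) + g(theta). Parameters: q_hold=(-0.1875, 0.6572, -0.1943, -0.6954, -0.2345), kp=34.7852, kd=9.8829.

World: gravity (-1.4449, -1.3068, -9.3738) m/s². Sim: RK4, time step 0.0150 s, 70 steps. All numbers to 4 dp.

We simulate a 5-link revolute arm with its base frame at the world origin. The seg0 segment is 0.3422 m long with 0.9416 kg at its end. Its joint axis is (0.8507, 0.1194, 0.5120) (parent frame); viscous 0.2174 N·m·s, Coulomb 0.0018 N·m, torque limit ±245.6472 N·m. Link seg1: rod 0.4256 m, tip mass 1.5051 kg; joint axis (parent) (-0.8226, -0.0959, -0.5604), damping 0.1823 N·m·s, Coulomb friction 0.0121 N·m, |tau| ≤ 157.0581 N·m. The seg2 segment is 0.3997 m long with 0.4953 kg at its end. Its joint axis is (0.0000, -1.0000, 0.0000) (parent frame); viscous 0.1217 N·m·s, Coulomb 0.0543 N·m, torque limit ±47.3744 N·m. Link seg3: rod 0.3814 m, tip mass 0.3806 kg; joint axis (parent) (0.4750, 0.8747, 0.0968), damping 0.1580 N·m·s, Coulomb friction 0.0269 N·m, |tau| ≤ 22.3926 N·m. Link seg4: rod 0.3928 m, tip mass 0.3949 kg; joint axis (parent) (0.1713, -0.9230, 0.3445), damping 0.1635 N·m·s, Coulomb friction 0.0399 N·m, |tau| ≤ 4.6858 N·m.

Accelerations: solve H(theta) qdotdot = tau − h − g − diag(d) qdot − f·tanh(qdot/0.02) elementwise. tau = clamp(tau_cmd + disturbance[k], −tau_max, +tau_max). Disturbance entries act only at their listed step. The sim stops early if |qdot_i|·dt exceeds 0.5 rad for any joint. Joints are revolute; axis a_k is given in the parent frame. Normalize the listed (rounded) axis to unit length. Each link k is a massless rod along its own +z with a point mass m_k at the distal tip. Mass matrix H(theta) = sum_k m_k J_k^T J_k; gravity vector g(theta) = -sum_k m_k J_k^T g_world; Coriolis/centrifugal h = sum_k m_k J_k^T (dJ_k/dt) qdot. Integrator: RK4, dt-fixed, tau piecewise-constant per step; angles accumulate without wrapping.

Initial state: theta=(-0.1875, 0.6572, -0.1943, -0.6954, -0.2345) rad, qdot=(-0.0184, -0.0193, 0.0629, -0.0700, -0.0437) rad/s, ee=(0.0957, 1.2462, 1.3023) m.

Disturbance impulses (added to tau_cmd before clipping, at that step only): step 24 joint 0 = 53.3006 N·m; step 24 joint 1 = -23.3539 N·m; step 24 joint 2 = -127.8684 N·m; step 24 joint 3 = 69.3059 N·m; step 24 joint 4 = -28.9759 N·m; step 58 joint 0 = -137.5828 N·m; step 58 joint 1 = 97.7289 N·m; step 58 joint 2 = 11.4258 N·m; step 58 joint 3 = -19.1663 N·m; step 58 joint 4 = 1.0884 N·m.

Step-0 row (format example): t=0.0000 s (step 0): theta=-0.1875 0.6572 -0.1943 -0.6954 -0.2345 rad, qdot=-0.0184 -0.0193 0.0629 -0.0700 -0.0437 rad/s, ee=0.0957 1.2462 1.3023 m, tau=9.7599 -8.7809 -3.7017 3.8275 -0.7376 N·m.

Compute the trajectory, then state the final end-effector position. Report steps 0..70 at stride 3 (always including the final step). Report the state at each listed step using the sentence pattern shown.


t=0.0450 s (step 3): theta=-0.1880 0.6568 -0.1921 -0.6973 -0.2346 rad, qdot=-0.0085 -0.0052 0.0355 -0.0274 0.0053 rad/s, ee=0.0928 1.2476 1.3003 m, tau=9.6356 -8.7170 -3.5116 3.7154 -0.7016 N·m.
t=0.0900 s (step 6): theta=-0.1883 0.6566 -0.1910 -0.6982 -0.2343 rad, qdot=-0.0051 -0.0033 0.0159 -0.0136 0.0038 rad/s, ee=0.0913 1.2484 1.2992 m, tau=9.5350 -8.6629 -3.3630 3.6295 -0.6686 N·m.
t=0.1350 s (step 9): theta=-0.1885 0.6565 -0.1906 -0.6985 -0.2342 rad, qdot=-0.0021 -0.0013 0.0041 -0.0042 0.0015 rad/s, ee=0.0907 1.2487 1.2987 m, tau=9.4554 -8.6186 -3.2555 3.5668 -0.6446 N·m.
t=0.1800 s (step 12): theta=-0.1885 0.6565 -0.1905 -0.6986 -0.2342 rad, qdot=0.0002 0.0003 -0.0022 0.0019 -0.0004 rad/s, ee=0.0907 1.2488 1.2986 m, tau=9.3937 -8.5834 -3.1817 3.5231 -0.6280 N·m.
t=0.2250 s (step 15): theta=-0.1885 0.6565 -0.1907 -0.6984 -0.2342 rad, qdot=0.0017 0.0013 -0.0056 0.0052 -0.0015 rad/s, ee=0.0909 1.2486 1.2988 m, tau=9.3471 -8.5560 -3.1313 3.4930 -0.6168 N·m.
t=0.2700 s (step 18): theta=-0.1884 0.6566 -0.1910 -0.6981 -0.2343 rad, qdot=0.0025 0.0018 -0.0072 0.0067 -0.0019 rad/s, ee=0.0913 1.2484 1.2991 m, tau=9.3127 -8.5355 -3.0967 3.4724 -0.6092 N·m.
t=0.3150 s (step 21): theta=-0.1883 0.6567 -0.1914 -0.6978 -0.2344 rad, qdot=0.0029 0.0019 -0.0077 0.0072 -0.0021 rad/s, ee=0.0918 1.2482 1.2995 m, tau=9.2880 -8.5207 -3.0731 3.4583 -0.6040 N·m.
t=0.3600 s (step 24): theta=-0.1881 0.6568 -0.1917 -0.6975 -0.2345 rad, qdot=0.0029 0.0019 -0.0076 0.0070 -0.0020 rad/s, ee=0.0923 1.2479 1.2999 m, tau=62.5715 -31.8642 -47.3744 22.3926 -4.6858 N·m.
t=0.4050 s (step 27): theta=-0.1589 0.6896 -0.2312 -0.6862 -0.1306 rad, qdot=0.5588 0.5757 -0.8337 0.0306 1.6399 rad/s, ee=0.1047 1.2328 1.3073 m, tau=2.4272 -5.5216 2.5746 1.0652 0.0570 N·m.
t=0.4500 s (step 30): theta=-0.1414 0.7063 -0.2586 -0.6893 -0.0900 rad, qdot=0.2528 0.2152 -0.4086 -0.1090 0.3655 rad/s, ee=0.1172 1.2203 1.3126 m, tau=4.1332 -6.2744 1.1098 1.6900 -0.0513 N·m.
t=0.4950 s (step 33): theta=-0.1341 0.7120 -0.2703 -0.6934 -0.0853 rad, qdot=0.0887 0.0630 -0.1298 -0.0497 -0.0422 rad/s, ee=0.1249 1.2140 1.3157 m, tau=5.5239 -6.8967 -0.0644 2.1947 -0.1932 N·m.
t=0.5400 s (step 36): theta=-0.1324 0.7130 -0.2722 -0.6937 -0.0886 rad, qdot=-0.0121 -0.0169 0.0233 0.0159 -0.0985 rad/s, ee=0.1277 1.2123 1.3172 m, tau=6.6204 -7.3953 -0.9717 2.6022 -0.3385 N·m.
t=0.5850 s (step 39): theta=-0.1346 0.7108 -0.2695 -0.6928 -0.0934 rad, qdot=-0.0788 -0.0760 0.0924 0.0221 -0.1103 rad/s, ee=0.1268 1.2134 1.3172 m, tau=7.4613 -7.7866 -1.6302 2.9202 -0.4515 N·m.
t=0.6300 s (step 42): theta=-0.1390 0.7067 -0.2644 -0.6917 -0.0983 rad, qdot=-0.1130 -0.1044 0.1304 0.0261 -0.1075 rad/s, ee=0.1238 1.2163 1.3161 m, tau=8.0924 -8.0797 -2.1202 3.1550 -0.5358 N·m.
t=0.6750 s (step 45): theta=-0.1445 0.7017 -0.2581 -0.6905 -0.1030 rad, qdot=-0.1264 -0.1144 0.1469 0.0272 -0.1002 rad/s, ee=0.1195 1.2200 1.3143 m, tau=8.5551 -8.2933 -2.4756 3.3227 -0.5963 N·m.
t=0.7200 s (step 48): theta=-0.1502 0.6966 -0.2514 -0.6893 -0.1073 rad, qdot=-0.1268 -0.1135 0.1487 0.0260 -0.0919 rad/s, ee=0.1148 1.2240 1.3123 m, tau=8.8851 -8.4438 -2.7256 3.4376 -0.6380 N·m.
t=0.7650 s (step 51): theta=-0.1557 0.6916 -0.2449 -0.6882 -0.1112 rad, qdot=-0.1196 -0.1064 0.1412 0.0233 -0.0839 rad/s, ee=0.1101 1.2280 1.3101 m, tau=9.1125 -8.5451 -2.8946 3.5122 -0.6653 N·m.
t=0.8100 s (step 54): theta=-0.1609 0.6870 -0.2388 -0.6872 -0.1149 rad, qdot=-0.1081 -0.0961 0.1284 0.0201 -0.0764 rad/s, ee=0.1057 1.2317 1.3080 m, tau=9.2623 -8.6091 -3.0029 3.5567 -0.6816 N·m.
t=0.8550 s (step 57): theta=-0.1654 0.6830 -0.2333 -0.6864 -0.1181 rad, qdot=-0.0948 -0.0844 0.1132 0.0171 -0.0694 rad/s, ee=0.1017 1.2349 1.3061 m, tau=9.3546 -8.6452 -3.0668 3.5794 -0.6901 N·m.
t=0.9000 s (step 60): theta=-0.1858 0.6816 -0.2294 -0.6805 -0.1053 rad, qdot=-0.7441 -0.0188 0.0808 0.1802 0.4106 rad/s, ee=0.1049 1.2558 1.2868 m, tau=28.5025 -22.1378 -4.7891 6.2465 -0.7984 N·m.
t=0.9450 s (step 63): theta=-0.2126 0.6792 -0.2251 -0.6762 -0.0996 rad, qdot=-0.4555 -0.0668 0.1024 0.0449 -0.0404 rad/s, ee=0.1125 1.2824 1.2608 m, tau=23.5072 -18.4803 -4.4744 5.5308 -0.7432 N·m.
t=0.9900 s (step 66): theta=-0.2278 0.6765 -0.2208 -0.6747 -0.1024 rad, qdot=-0.2315 -0.0542 0.0866 0.0222 -0.0767 rad/s, ee=0.1161 1.2968 1.2466 m, tau=19.5269 -15.6154 -4.1454 4.9536 -0.7353 N·m.
t=1.0350 s (step 69): theta=-0.2345 0.6743 -0.2173 -0.6740 -0.1060 rad, qdot=-0.0783 -0.0429 0.0670 0.0081 -0.0809 rad/s, ee=0.1165 1.3029 1.2409 m, tau=16.4164 -13.3991 -3.8538 4.4981 -0.7249 N·m.
t=1.0500 s (step 70): theta=-0.2354 0.6737 -0.2163 -0.6739 -0.1072 rad, qdot=-0.0401 -0.0399 0.0611 0.0056 -0.0793 rad/s, ee=0.1161 1.3036 1.2404 m.
final ee position (m): 0.1161 1.3036 1.2404


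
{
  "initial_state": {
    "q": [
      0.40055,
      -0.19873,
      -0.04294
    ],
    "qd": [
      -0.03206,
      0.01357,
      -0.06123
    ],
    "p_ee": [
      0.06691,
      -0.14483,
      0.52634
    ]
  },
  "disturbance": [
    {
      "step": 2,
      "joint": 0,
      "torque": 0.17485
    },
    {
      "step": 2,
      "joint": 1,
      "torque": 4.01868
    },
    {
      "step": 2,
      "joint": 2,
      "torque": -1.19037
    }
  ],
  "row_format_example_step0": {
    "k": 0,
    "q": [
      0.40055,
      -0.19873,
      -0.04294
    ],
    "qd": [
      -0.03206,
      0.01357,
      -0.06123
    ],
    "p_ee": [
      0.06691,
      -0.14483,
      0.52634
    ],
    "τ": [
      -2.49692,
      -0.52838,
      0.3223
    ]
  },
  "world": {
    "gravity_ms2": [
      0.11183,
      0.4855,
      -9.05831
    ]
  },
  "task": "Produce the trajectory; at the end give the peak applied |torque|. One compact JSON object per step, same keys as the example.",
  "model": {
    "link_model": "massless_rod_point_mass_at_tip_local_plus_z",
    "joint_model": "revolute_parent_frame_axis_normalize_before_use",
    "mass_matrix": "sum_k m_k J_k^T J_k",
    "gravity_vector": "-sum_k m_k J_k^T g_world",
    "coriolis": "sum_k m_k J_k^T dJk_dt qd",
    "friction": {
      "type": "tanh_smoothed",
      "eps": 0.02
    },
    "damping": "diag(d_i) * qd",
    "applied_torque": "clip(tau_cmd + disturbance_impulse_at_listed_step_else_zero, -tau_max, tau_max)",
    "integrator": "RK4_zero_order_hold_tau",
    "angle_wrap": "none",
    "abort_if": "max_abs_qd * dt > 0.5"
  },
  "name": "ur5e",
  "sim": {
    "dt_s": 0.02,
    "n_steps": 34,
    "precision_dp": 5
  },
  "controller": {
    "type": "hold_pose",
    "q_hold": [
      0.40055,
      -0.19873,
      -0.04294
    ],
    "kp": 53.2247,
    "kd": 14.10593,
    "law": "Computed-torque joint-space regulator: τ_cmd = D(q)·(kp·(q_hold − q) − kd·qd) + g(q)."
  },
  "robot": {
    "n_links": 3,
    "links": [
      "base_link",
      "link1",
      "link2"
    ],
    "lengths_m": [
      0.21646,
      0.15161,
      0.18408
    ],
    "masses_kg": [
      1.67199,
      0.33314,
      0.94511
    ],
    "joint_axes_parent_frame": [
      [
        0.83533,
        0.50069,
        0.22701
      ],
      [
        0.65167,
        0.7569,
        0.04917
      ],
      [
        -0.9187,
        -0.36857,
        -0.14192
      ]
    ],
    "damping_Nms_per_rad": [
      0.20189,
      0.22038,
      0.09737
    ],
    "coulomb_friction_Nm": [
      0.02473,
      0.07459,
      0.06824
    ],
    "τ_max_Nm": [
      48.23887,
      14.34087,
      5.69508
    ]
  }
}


{"k":1,"q":[0.40015,-0.19836,-0.04314],"qd":[-0.01515,-0.0084,-0.04975],"p_ee":[0.0669,-0.14476,0.52637],"\u03c4":[-2.51458,-0.52654,0.32282]}
{"k":2,"q":[0.39997,-0.19818,-0.04304],"qd":[-0.00709,-0.01621,-0.04233],"p_ee":[0.06689,-0.14471,0.52639],"\u03c4":[-2.35163,3.49068,-0.86672]}
{"k":3,"q":[0.38967,-0.17602,-0.04429],"qd":[-1.0076,2.12843,-0.22304],"p_ee":[0.06984,-0.14481,0.52649],"\u03c4":[-2.60155,-1.66692,0.68802]}
{"k":4,"q":[0.37393,-0.14311,-0.04887],"qd":[-0.57885,1.19768,-0.21799],"p_ee":[0.07429,-0.14518,0.52642],"\u03c4":[-2.61178,-1.37401,0.61665]}
{"k":5,"q":[0.36529,-0.12507,-0.05223],"qd":[-0.29451,0.62743,-0.11245],"p_ee":[0.07677,-0.14549,0.52626],"\u03c4":[-2.60739,-1.17161,0.55509]}
{"k":6,"q":[0.36131,-0.11615,-0.0533],"qd":[-0.11344,0.26492,-0.0343],"p_ee":[0.07803,-0.14568,0.52614],"\u03c4":[-2.59616,-1.02713,0.50717]}
{"k":7,"q":[0.36016,-0.11326,-0.05375],"qd":[-0.01214,0.01089,-0.08037],"p_ee":[0.07849,-0.14581,0.52607],"\u03c4":[-2.581,-0.92257,0.48072]}
{"k":8,"q":[0.3604,-0.11343,-0.05386],"qd":[0.02778,-0.05661,-0.02055],"p_ee":[0.07852,-0.1459,0.52604],"\u03c4":[-2.55965,-0.87346,0.45829]}
{"k":9,"q":[0.36113,-0.11437,-0.05294],"qd":[0.04276,-0.07958,0.0191],"p_ee":[0.07842,-0.14589,0.52605],"\u03c4":[-2.53698,-0.84233,0.44144]}
{"k":10,"q":[0.36197,-0.11602,-0.05261],"qd":[0.04709,-0.06529,0.0809],"p_ee":[0.07821,-0.14587,0.52606],"\u03c4":[-2.51849,-0.82513,0.42759]}
{"k":11,"q":[0.3628,-0.11761,-0.05189],"qd":[0.04367,-0.07059,0.06716],"p_ee":[0.07798,-0.14581,0.52609],"\u03c4":[-2.50388,-0.81066,0.42191]}
{"k":12,"q":[0.36359,-0.1192,-0.05115],"qd":[0.0433,-0.06509,0.08392],"p_ee":[0.07774,-0.14573,0.52613],"\u03c4":[-2.49261,-0.79856,0.41422]}
{"k":13,"q":[0.36434,-0.12076,-0.05043],"qd":[0.03906,-0.06893,0.06323],"p_ee":[0.07749,-0.14563,0.52617],"\u03c4":[-2.48401,-0.78856,0.41118]}
{"k":14,"q":[0.36505,-0.12228,-0.0497],"qd":[0.0397,-0.05955,0.08695],"p_ee":[0.07724,-0.14553,0.52622],"\u03c4":[-2.47766,-0.77988,0.40434]}
{"k":15,"q":[0.36573,-0.12374,-0.04899],"qd":[0.03514,-0.06395,0.06009],"p_ee":[0.077,-0.14543,0.52626],"\u03c4":[-2.47301,-0.7727,0.40317]}
{"k":16,"q":[0.36637,-0.12514,-0.04828],"qd":[0.03679,-0.05324,0.0879],"p_ee":[0.07676,-0.14532,0.5263],"\u03c4":[-2.46989,-0.76604,0.3969]}
{"k":17,"q":[0.36699,-0.12648,-0.04756],"qd":[0.03244,-0.0575,0.06018],"p_ee":[0.07653,-0.14521,0.52634],"\u03c4":[-2.46777,-0.76068,0.39663]}
{"k":18,"q":[0.36758,-0.12777,-0.04688],"qd":[0.0346,-0.04801,0.08628],"p_ee":[0.07632,-0.14511,0.52638],"\u03c4":[-2.46666,-0.75508,0.39109]}
{"k":19,"q":[0.36816,-0.12898,-0.04614],"qd":[0.031,-0.05075,0.06376],"p_ee":[0.07611,-0.14501,0.52642],"\u03c4":[-2.4661,-0.75087,0.3908]}
{"k":20,"q":[0.36872,-0.13017,-0.04546],"qd":[0.03305,-0.04434,0.08287],"p_ee":[0.07591,-0.14491,0.52646],"\u03c4":[-2.46617,-0.74573,0.38623]}
{"k":21,"q":[0.36928,-0.1313,-0.04473],"qd":[0.03055,-0.04501,0.06873],"p_ee":[0.07572,-0.14482,0.52649],"\u03c4":[-2.46652,-0.74208,0.38537]}
{"k":22,"q":[0.36983,-0.13242,-0.04405],"qd":[0.03199,-0.04193,0.07863],"p_ee":[0.07553,-0.14473,0.52652],"\u03c4":[-2.46722,-0.73722,0.38188]}
{"k":23,"q":[0.37038,-0.13349,-0.04332],"qd":[0.03072,-0.0413,0.07236],"p_ee":[0.07535,-0.14465,0.52655],"\u03c4":[-2.46807,-0.73357,0.38031]}
{"k":24,"q":[0.37093,-0.13455,-0.04265],"qd":[0.03135,-0.04026,0.07502],"p_ee":[0.07518,-0.14457,0.52658],"\u03c4":[-2.46908,-0.72908,0.3777]}
{"k":25,"q":[0.37148,-0.1356,-0.04197],"qd":[0.03101,-0.03949,0.07313],"p_ee":[0.07501,-0.1445,0.52661],"\u03c4":[-2.47017,-0.72516,0.3757]}
{"k":26,"q":[0.37202,-0.13664,-0.04132],"qd":[0.03114,-0.03903,0.07282],"p_ee":[0.07485,-0.14443,0.52663],"\u03c4":[-2.47134,-0.72099,0.37351]}
{"k":27,"q":[0.37257,-0.13766,-0.04068],"qd":[0.03111,-0.03854,0.072],"p_ee":[0.07469,-0.14436,0.52665],"\u03c4":[-2.47254,-0.71695,0.37145]}
{"k":28,"q":[0.37312,-0.13869,-0.04006],"qd":[0.0311,-0.03817,0.07118],"p_ee":[0.07453,-0.1443,0.52667],"\u03c4":[-2.47378,-0.71293,0.36941]}
{"k":29,"q":[0.37367,-0.13971,-0.03946],"qd":[0.03106,-0.03783,0.07032],"p_ee":[0.07438,-0.14424,0.52669],"\u03c4":[-2.47503,-0.70895,0.36742]}
{"k":30,"q":[0.37421,-0.14072,-0.03888],"qd":[0.031,-0.03751,0.06939],"p_ee":[0.07422,-0.14419,0.52671],"\u03c4":[-2.4763,-0.70501,0.36549]}
{"k":31,"q":[0.37476,-0.14173,-0.03833],"qd":[0.0309,-0.0372,0.06842],"p_ee":[0.07407,-0.14414,0.52672],"\u03c4":[-2.47758,-0.70111,0.3636]}
{"k":32,"q":[0.3753,-0.14274,-0.0378],"qd":[0.03077,-0.03689,0.06741],"p_ee":[0.07393,-0.14409,0.52673],"\u03c4":[-2.47886,-0.69727,0.36176]}
{"k":33,"q":[0.37584,-0.14374,-0.03729],"qd":[0.0306,-0.03657,0.06635],"p_ee":[0.07378,-0.14405,0.52675],"\u03c4":[-2.48015,-0.69349,0.35998]}
{"k":34,"q":[0.37638,-0.14473,-0.03681],"qd":[0.0304,-0.03624,0.06526],"p_ee":[0.07364,-0.14401,0.52676]}
{"summary": "max |\u03c4| (N\u00b7m): 3.49068"}


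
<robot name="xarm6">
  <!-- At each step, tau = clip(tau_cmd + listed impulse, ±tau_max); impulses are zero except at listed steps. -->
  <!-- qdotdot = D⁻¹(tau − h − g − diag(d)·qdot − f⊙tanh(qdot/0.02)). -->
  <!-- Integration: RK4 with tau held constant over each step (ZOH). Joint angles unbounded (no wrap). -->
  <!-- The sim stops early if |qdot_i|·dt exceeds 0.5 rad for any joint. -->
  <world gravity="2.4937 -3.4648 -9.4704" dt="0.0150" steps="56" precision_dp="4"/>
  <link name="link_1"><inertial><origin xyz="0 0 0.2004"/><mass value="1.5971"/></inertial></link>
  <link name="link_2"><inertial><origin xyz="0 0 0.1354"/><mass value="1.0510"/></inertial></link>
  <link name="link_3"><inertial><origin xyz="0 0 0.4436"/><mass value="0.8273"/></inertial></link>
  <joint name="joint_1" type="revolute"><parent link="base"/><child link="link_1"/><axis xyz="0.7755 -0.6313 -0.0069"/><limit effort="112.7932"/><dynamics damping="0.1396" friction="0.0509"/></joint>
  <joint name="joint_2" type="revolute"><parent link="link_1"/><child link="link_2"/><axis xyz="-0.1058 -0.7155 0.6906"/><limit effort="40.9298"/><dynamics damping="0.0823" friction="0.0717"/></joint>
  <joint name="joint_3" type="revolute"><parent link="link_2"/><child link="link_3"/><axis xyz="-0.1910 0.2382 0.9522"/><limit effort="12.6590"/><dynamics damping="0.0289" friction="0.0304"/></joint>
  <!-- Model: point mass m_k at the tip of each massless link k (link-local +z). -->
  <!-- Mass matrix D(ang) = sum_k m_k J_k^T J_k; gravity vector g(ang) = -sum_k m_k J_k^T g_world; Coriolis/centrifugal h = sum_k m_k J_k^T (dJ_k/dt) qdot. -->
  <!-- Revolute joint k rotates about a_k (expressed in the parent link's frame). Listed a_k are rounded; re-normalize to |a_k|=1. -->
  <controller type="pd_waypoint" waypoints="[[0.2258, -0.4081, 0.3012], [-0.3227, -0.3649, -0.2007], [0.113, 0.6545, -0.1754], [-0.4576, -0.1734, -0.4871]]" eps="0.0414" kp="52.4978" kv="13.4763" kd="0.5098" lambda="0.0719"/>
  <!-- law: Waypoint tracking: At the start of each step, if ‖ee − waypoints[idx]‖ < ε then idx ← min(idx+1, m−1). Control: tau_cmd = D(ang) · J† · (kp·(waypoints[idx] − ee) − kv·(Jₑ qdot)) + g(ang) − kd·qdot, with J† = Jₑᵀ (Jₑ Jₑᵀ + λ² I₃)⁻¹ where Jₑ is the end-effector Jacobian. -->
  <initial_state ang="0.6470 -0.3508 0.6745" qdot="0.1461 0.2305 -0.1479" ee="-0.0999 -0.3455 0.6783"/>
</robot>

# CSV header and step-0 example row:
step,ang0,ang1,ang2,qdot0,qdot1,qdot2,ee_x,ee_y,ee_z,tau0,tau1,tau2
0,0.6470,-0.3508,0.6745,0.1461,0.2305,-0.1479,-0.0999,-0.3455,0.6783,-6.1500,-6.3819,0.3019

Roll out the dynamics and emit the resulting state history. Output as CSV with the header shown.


step,ang0,ang1,ang2,qdot0,qdot1,qdot2,ee_x,ee_y,ee_z,tau0,tau1,tau2
1,0.6509,-0.3530,0.6782,0.3704,-0.5202,0.5850,-0.1004,-0.3475,0.6770,-6.2590,-4.3214,0.0029
2,0.6565,-0.3646,0.6817,0.3823,-1.0256,-0.0669,-0.0975,-0.3518,0.6747,-6.8504,-2.7522,0.4795
3,0.6632,-0.3831,0.6842,0.5001,-1.4423,0.3601,-0.0921,-0.3577,0.6715,-6.9684,-1.4569,0.3218
4,0.6706,-0.4068,0.6867,0.4925,-1.7166,-0.0006,-0.0846,-0.3648,0.6675,-7.3491,-0.4408,0.5983
5,0.6784,-0.4342,0.6886,0.5404,-1.9331,0.2348,-0.0758,-0.3727,0.6628,-7.4568,0.4096,0.5190
6,0.6863,-0.4642,0.6906,0.5177,-2.0690,0.0352,-0.0659,-0.3811,0.6575,-7.6989,1.0971,0.6762
7,0.6942,-0.4959,0.6922,0.5279,-2.1682,0.1860,-0.0553,-0.3897,0.6516,-7.7744,1.6809,0.6221
8,0.7018,-0.5289,0.6942,0.4972,-2.2215,0.0811,-0.0442,-0.3983,0.6453,-7.9228,2.1659,0.7060
9,0.7092,-0.5624,0.6960,0.4851,-2.2510,0.1699,-0.0328,-0.4069,0.6385,-7.9723,2.5829,0.6716
10,0.7162,-0.5962,0.6982,0.4512,-2.2548,0.1199,-0.0213,-0.4152,0.6313,-8.0557,2.9376,0.7111
11,0.7228,-0.6299,0.7003,0.4274,-2.2432,0.1713,-0.0097,-0.4233,0.6238,-8.0816,3.2456,0.6876
12,0.7290,-0.6633,0.7027,0.3930,-2.2173,0.1515,0.0018,-0.4310,0.6161,-8.1200,3.5122,0.7012
13,0.7346,-0.6963,0.7052,0.3640,-2.1817,0.1813,0.0132,-0.4383,0.6082,-8.1254,3.7455,0.6832
14,0.7398,-0.7287,0.7078,0.3305,-2.1381,0.1770,0.0244,-0.4452,0.6001,-8.1326,3.9496,0.6823
15,0.7446,-0.7604,0.7106,0.3002,-2.0888,0.1949,0.0353,-0.4517,0.5919,-8.1211,4.1290,0.6667
16,0.7488,-0.7913,0.7135,0.2686,-2.0351,0.1976,0.0460,-0.4578,0.5837,-8.1070,4.2869,0.6583
17,0.7526,-0.8214,0.7165,0.2391,-1.9783,0.2091,0.0563,-0.4635,0.5755,-8.0821,4.4259,0.6436
18,0.7560,-0.8506,0.7196,0.2099,-1.9193,0.2143,0.0663,-0.4688,0.5673,-8.0537,4.5483,0.6317
19,0.7589,-0.8789,0.7229,0.1823,-1.8589,0.2223,0.0760,-0.4736,0.5591,-8.0189,4.6561,0.6175
20,0.7615,-0.9064,0.7262,0.1558,-1.7978,0.2277,0.0853,-0.4781,0.5510,-7.9809,4.7508,0.6043
21,0.7636,-0.9328,0.7297,0.1308,-1.7363,0.2336,0.0943,-0.4822,0.5430,-7.9392,4.8338,0.5905
22,0.7654,-0.9584,0.7332,0.1072,-1.6749,0.2382,0.1029,-0.4860,0.5352,-7.8951,4.9065,0.5773
23,0.7668,-0.9831,0.7368,0.0850,-1.6140,0.2427,0.1111,-0.4894,0.5275,-7.8490,4.9698,0.5641
24,0.7679,-1.0068,0.7404,0.0643,-1.5539,0.2463,0.1190,-0.4926,0.5200,-7.8014,5.0248,0.5515
25,0.7688,-1.0297,0.7441,0.0450,-1.4946,0.2497,0.1266,-0.4954,0.5127,-7.7528,5.0724,0.5391
26,0.7693,-1.0517,0.7479,0.0274,-1.4365,0.2532,0.1338,-0.4980,0.5055,-7.7038,5.1133,0.5269
27,0.7696,-1.0728,0.7517,0.0119,-1.3794,0.2589,0.1407,-0.5003,0.4986,-7.6557,5.1481,0.5140
28,0.7697,-1.0931,0.7556,-0.0008,-1.3234,0.2680,0.1472,-0.5024,0.4918,-7.6111,5.1774,0.5001
29,0.7696,-1.1125,0.7597,-0.0114,-1.2685,0.2760,0.1535,-0.5043,0.4853,-7.5721,5.2020,0.4880
30,0.7693,-1.1311,0.7639,-0.0209,-1.2152,0.2803,0.1594,-0.5060,0.4790,-7.5371,5.2226,0.4788
31,0.7690,-1.1489,0.7681,-0.0294,-1.1635,0.2821,0.1651,-0.5075,0.4728,-7.5032,5.2396,0.4713
32,0.7685,-1.1660,0.7723,-0.0373,-1.1135,0.2826,0.1704,-0.5089,0.4669,-7.4691,5.2536,0.4649
33,0.7678,-1.1824,0.7766,-0.0445,-1.0652,0.2824,0.1755,-0.5101,0.4612,-7.4342,5.2647,0.4589
34,0.7671,-1.1980,0.7808,-0.0509,-1.0187,0.2819,0.1804,-0.5112,0.4558,-7.3987,5.2734,0.4533
35,0.7663,-1.2129,0.7850,-0.0567,-0.9738,0.2810,0.1850,-0.5122,0.4505,-7.3628,5.2799,0.4480
36,0.7654,-1.2272,0.7892,-0.0618,-0.9306,0.2799,0.1893,-0.5130,0.4454,-7.3268,5.2846,0.4429
37,0.7645,-1.2408,0.7934,-0.0662,-0.8890,0.2787,0.1934,-0.5138,0.4405,-7.2909,5.2876,0.4382
38,0.7635,-1.2539,0.7976,-0.0701,-0.8491,0.2773,0.1974,-0.5144,0.4359,-7.2553,5.2892,0.4338
39,0.7624,-1.2663,0.8017,-0.0733,-0.8108,0.2758,0.2011,-0.5150,0.4314,-7.2201,5.2896,0.4296
40,0.7613,-1.2782,0.8059,-0.0759,-0.7740,0.2742,0.2046,-0.5155,0.4271,-7.1856,5.2890,0.4258
41,0.7601,-1.2896,0.8100,-0.0779,-0.7387,0.2726,0.2080,-0.5159,0.4230,-7.1519,5.2876,0.4222
42,0.7589,-1.3004,0.8141,-0.0795,-0.7048,0.2708,0.2112,-0.5163,0.4191,-7.1189,5.2854,0.4189
43,0.7577,-1.3107,0.8181,-0.0805,-0.6724,0.2690,0.2142,-0.5166,0.4153,-7.0869,5.2826,0.4159
44,0.7565,-1.3206,0.8221,-0.0811,-0.6413,0.2671,0.2171,-0.5168,0.4117,-7.0558,5.2794,0.4132
45,0.7553,-1.3299,0.8261,-0.0813,-0.6116,0.2652,0.2198,-0.5170,0.4083,-7.0257,5.2758,0.4108
46,0.7541,-1.3389,0.8301,-0.0810,-0.5832,0.2632,0.2224,-0.5171,0.4050,-6.9966,5.2720,0.4086
47,0.7529,-1.3474,0.8340,-0.0805,-0.5560,0.2613,0.2249,-0.5172,0.4019,-6.9685,5.2679,0.4067
48,0.7517,-1.3556,0.8380,-0.0795,-0.5300,0.2593,0.2272,-0.5173,0.3989,-6.9414,5.2637,0.4050
49,0.7505,-1.3634,0.8418,-0.0783,-0.5051,0.2573,0.2294,-0.5173,0.3960,-6.9154,5.2594,0.4035
50,0.7493,-1.3707,0.8457,-0.0768,-0.4814,0.2554,0.2316,-0.5173,0.3933,-6.8904,5.2550,0.4023
51,0.7482,-1.3778,0.8495,-0.0750,-0.4587,0.2534,0.2336,-0.5173,0.3907,-6.8663,5.2507,0.4013
52,0.7471,-1.3845,0.8533,-0.0730,-0.4370,0.2515,0.2355,-0.5173,0.3883,-6.8433,5.2464,0.4006
53,0.7460,-1.3909,0.8571,-0.0708,-0.4163,0.2496,0.2373,-0.5172,0.3859,-6.8213,5.2422,0.4000
54,0.7450,-1.3970,0.8608,-0.0685,-0.3966,0.2478,0.2391,-0.5172,0.3837,-6.8002,5.2381,0.3996
55,0.7440,-1.4028,0.8645,-0.0659,-0.3777,0.2460,0.2407,-0.5171,0.3815,-6.7800,5.2340,0.3995
56,0.7430,-1.4083,0.8682,-0.0633,-0.3598,0.2442,0.2423,-0.5170,0.3795,,,


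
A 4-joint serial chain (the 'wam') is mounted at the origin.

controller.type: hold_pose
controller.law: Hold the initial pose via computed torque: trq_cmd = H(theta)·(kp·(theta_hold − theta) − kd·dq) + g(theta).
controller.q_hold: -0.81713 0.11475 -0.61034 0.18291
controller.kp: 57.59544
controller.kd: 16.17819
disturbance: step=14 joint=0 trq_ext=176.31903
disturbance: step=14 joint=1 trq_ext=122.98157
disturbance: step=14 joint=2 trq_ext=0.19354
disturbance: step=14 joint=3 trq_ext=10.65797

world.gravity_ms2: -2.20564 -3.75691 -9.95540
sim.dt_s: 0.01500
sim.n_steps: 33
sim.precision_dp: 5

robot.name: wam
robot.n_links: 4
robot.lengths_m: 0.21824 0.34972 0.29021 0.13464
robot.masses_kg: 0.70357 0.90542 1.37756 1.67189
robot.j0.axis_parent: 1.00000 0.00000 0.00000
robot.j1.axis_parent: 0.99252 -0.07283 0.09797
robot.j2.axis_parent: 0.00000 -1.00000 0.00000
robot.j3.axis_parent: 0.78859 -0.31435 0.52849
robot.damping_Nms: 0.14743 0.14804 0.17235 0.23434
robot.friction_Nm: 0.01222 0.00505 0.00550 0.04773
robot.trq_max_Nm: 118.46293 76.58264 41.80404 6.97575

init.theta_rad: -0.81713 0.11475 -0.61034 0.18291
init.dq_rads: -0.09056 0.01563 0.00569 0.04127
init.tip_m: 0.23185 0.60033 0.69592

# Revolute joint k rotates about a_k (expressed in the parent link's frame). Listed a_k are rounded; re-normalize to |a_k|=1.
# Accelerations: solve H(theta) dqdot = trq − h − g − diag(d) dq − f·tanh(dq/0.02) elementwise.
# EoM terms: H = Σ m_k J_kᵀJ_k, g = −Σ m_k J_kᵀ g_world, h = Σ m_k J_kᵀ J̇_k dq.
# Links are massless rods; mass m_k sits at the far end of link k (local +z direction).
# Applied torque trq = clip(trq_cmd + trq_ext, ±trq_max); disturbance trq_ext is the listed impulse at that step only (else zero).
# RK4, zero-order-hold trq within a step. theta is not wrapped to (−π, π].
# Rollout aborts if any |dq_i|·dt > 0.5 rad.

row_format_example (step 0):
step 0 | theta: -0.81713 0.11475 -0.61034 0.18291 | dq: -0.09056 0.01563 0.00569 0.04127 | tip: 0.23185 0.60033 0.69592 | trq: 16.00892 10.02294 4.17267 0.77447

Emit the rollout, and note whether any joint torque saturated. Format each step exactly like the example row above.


step 1 | theta: -0.81830 0.11495 -0.61025 0.18309 | dq: -0.06089 0.00205 0.00577 0.01841 | tip: 0.23180 0.60104 0.69534 | trq: 15.39965 9.60237 4.17643 0.74043
step 2 | theta: -0.81908 0.11498 -0.61016 0.18308 | dq: -0.03869 -0.00772 0.00501 0.01349 | tip: 0.23177 0.60158 0.69490 | trq: 14.89942 9.25650 4.17987 0.71059
step 3 | theta: -0.81958 0.11490 -0.61008 0.18303 | dq: -0.02321 -0.01232 0.00409 0.01042 | tip: 0.23175 0.60198 0.69457 | trq: 14.48909 8.97233 4.18290 0.68584
step 4 | theta: -0.81988 0.11477 -0.61002 0.18296 | dq: -0.01271 -0.01339 0.00314 0.00813 | tip: 0.23173 0.60227 0.69434 | trq: 14.15308 8.73913 4.18556 0.66543
step 5 | theta: -0.82005 0.11465 -0.60998 0.18286 | dq: -0.00587 -0.01214 0.00222 0.00646 | tip: 0.23172 0.60247 0.69418 | trq: 13.87844 8.54797 4.18790 0.64862
step 6 | theta: -0.82014 0.11454 -0.60995 0.18276 | dq: -0.00147 -0.00979 0.00138 0.00553 | tip: 0.23172 0.60260 0.69409 | trq: 13.65424 8.39141 4.18997 0.63477
step 7 | theta: -0.82017 0.11448 -0.60993 0.18266 | dq: 0.00144 -0.00727 0.00065 0.00527 | tip: 0.23172 0.60266 0.69403 | trq: 13.47134 8.26335 4.19181 0.62338
step 8 | theta: -0.82016 0.11445 -0.60992 0.18255 | dq: 0.00344 -0.00497 0.00005 0.00526 | tip: 0.23172 0.60269 0.69402 | trq: 13.32226 8.15871 4.19344 0.61408
step 9 | theta: -0.82013 0.11445 -0.60991 0.18245 | dq: 0.00485 -0.00306 -0.00041 0.00531 | tip: 0.23172 0.60267 0.69403 | trq: 13.20087 8.07334 4.19489 0.60653
step 10 | theta: -0.82008 0.11447 -0.60992 0.18235 | dq: 0.00585 -0.00156 -0.00076 0.00537 | tip: 0.23173 0.60263 0.69406 | trq: 13.10217 8.00378 4.19620 0.60043
step 11 | theta: -0.82002 0.11452 -0.60993 0.18225 | dq: 0.00655 -0.00043 -0.00102 0.00543 | tip: 0.23173 0.60257 0.69411 | trq: 13.02205 7.94720 4.19739 0.59552
step 12 | theta: -0.81995 0.11458 -0.60994 0.18215 | dq: 0.00703 0.00040 -0.00120 0.00549 | tip: 0.23174 0.60250 0.69417 | trq: 12.95716 7.90127 4.19847 0.59158
step 13 | theta: -0.81987 0.11465 -0.60995 0.18205 | dq: 0.00734 0.00097 -0.00132 0.00555 | tip: 0.23174 0.60242 0.69424 | trq: 12.90472 7.86405 4.19946 0.58845
step 14 | theta: -0.81979 0.11472 -0.60997 0.18195 | dq: 0.00751 0.00134 -0.00139 0.00561 | tip: 0.23175 0.60233 0.69431 | trq: 118.46293 76.58264 4.39391 6.97575
step 15 | theta: -0.79726 0.08814 -0.60851 0.19302 | dq: 2.94328 -3.45731 0.21575 1.31926 | tip: 0.23197 0.59961 0.69735 | trq: -13.60258 -9.32635 4.16093 -0.96971
step 16 | theta: -0.76123 0.04699 -0.60541 0.20476 | dq: 1.91163 -2.11051 0.18803 0.36032 | tip: 0.23229 0.59499 0.70231 | trq: -8.68282 -5.98203 4.20426 -0.62496
step 17 | theta: -0.73804 0.02218 -0.60296 0.20682 | dq: 1.21768 -1.25752 0.13596 -0.00266 | tip: 0.23251 0.59157 0.70578 | trq: -4.66466 -3.24638 4.21580 -0.37602
step 18 | theta: -0.72342 0.00757 -0.60130 0.20613 | dq: 0.75367 -0.72689 0.08667 -0.05396 | tip: 0.23265 0.58904 0.70824 | trq: -1.38040 -1.01160 4.21077 -0.19538
step 19 | theta: -0.71460 -0.00063 -0.60029 0.20554 | dq: 0.43537 -0.38421 0.04830 -0.01928 | tip: 0.23272 0.58718 0.70996 | trq: 1.30452 0.81194 4.19795 -0.05470
step 20 | theta: -0.70981 -0.00456 -0.59978 0.20532 | dq: 0.21097 -0.15101 0.02165 -0.00516 | tip: 0.23273 0.58589 0.71112 | trq: 3.49900 2.29767 4.18204 0.06388
step 21 | theta: -0.70787 -0.00557 -0.59958 0.20510 | dq: 0.05466 0.00468 0.00428 -0.00513 | tip: 0.23272 0.58508 0.71183 | trq: 5.29183 3.50648 4.16552 0.16385
step 22 | theta: -0.70783 -0.00478 -0.59960 0.20502 | dq: -0.04508 0.09392 -0.00572 0.00293 | tip: 0.23269 0.58465 0.71220 | trq: 6.75312 4.49044 4.14977 0.24567
step 23 | theta: -0.70901 -0.00294 -0.59972 0.20491 | dq: -0.10926 0.14525 -0.01089 0.00298 | tip: 0.23265 0.58453 0.71228 | trq: 7.94229 5.28902 4.13590 0.31421
step 24 | theta: -0.71099 -0.00050 -0.59990 0.20483 | dq: -0.15212 0.17559 -0.01389 0.00555 | tip: 0.23260 0.58466 0.71215 | trq: 8.91174 5.93576 4.12429 0.36978
step 25 | theta: -0.71349 0.00231 -0.60012 0.20474 | dq: -0.18035 0.19306 -0.01540 0.00510 | tip: 0.23254 0.58498 0.71187 | trq: 9.70104 6.45813 4.11490 0.41536
step 26 | theta: -0.71634 0.00529 -0.60035 0.20467 | dq: -0.19777 0.20121 -0.01609 0.00610 | tip: 0.23248 0.58544 0.71146 | trq: 10.34264 6.87867 4.10756 0.45207
step 27 | theta: -0.71939 0.00836 -0.60059 0.20459 | dq: -0.20774 0.20378 -0.01625 0.00602 | tip: 0.23241 0.58600 0.71096 | trq: 10.86316 7.21589 4.10202 0.48180
step 28 | theta: -0.72255 0.01143 -0.60082 0.20452 | dq: -0.21229 0.20253 -0.01615 0.00622 | tip: 0.23235 0.58664 0.71041 | trq: 11.28449 7.48496 4.09803 0.50559
step 29 | theta: -0.72575 0.01447 -0.60106 0.20445 | dq: -0.21307 0.19902 -0.01591 0.00616 | tip: 0.23229 0.58732 0.70981 | trq: 11.62461 7.69838 4.09535 0.52457
step 30 | theta: -0.72894 0.01745 -0.60129 0.20438 | dq: -0.21116 0.19413 -0.01562 0.00610 | tip: 0.23223 0.58802 0.70919 | trq: 11.89828 7.86637 4.09376 0.53959
step 31 | theta: -0.73209 0.02034 -0.60152 0.20431 | dq: -0.20740 0.18848 -0.01533 0.00598 | tip: 0.23218 0.58873 0.70856 | trq: 12.11764 7.99735 4.09308 0.55136
step 32 | theta: -0.73517 0.02315 -0.60174 0.20423 | dq: -0.20237 0.18246 -0.01506 0.00584 | tip: 0.23212 0.58945 0.70793 | trq: 12.29266 8.09823 4.09313 0.56048
step 33 | theta: -0.73817 0.02587 -0.60196 0.20416 | dq: -0.19648 0.17632 -0.01481 0.00569 | tip: 0.23208 0.59015 0.70730
any joint saturated: yes
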